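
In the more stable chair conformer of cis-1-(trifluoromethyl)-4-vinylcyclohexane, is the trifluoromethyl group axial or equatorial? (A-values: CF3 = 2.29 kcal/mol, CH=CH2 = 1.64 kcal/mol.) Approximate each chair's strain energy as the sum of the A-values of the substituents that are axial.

equatorial

C1 and C4 have opposite parity, so for the cis isomer the two substituents are one axial and one equatorial in each chair.
Chair I (trifluoromethyl axial, vinyl equatorial): E = 2.29 kcal/mol.
Chair II (trifluoromethyl equatorial, vinyl axial): E = 1.64 kcal/mol.
Chair II is the more stable (lower-energy) conformer, and in that chair the trifluoromethyl group is equatorial.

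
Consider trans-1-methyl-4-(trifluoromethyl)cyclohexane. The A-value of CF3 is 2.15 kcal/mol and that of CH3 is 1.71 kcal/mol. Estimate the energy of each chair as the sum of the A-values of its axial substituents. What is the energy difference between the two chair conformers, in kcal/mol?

3.86 kcal/mol

C1 and C4 have opposite parity, so for the trans isomer the two substituents are e,e in one chair and a,a in the other.
Chair I (trifluoromethyl axial, methyl axial): E = 3.86 kcal/mol.
Chair II (trifluoromethyl equatorial, methyl equatorial): E = 0.00 kcal/mol.
ΔE = 3.86 − 0.00 = 3.86 kcal/mol; chair II is more stable.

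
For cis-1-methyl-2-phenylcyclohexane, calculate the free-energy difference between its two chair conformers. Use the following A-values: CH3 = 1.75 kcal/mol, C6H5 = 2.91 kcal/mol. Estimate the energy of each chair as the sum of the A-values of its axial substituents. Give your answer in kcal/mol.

1.16 kcal/mol

C1 and C2 have opposite parity, so for the cis isomer the two substituents are one axial and one equatorial in each chair.
Chair I (methyl axial, phenyl equatorial): E = 1.75 kcal/mol.
Chair II (methyl equatorial, phenyl axial): E = 2.91 kcal/mol.
ΔE = 2.91 − 1.75 = 1.16 kcal/mol; chair I is more stable.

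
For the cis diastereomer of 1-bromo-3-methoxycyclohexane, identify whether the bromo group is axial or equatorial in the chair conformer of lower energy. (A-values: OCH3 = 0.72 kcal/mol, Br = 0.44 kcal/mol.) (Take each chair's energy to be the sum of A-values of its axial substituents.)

equatorial

C1 and C3 have the same parity, so for the cis isomer the two substituents are e,e in one chair and a,a in the other.
Chair I (methoxy axial, bromo axial): E = 1.16 kcal/mol.
Chair II (methoxy equatorial, bromo equatorial): E = 0.00 kcal/mol.
Chair II is the more stable (lower-energy) conformer, and in that chair the bromo group is equatorial.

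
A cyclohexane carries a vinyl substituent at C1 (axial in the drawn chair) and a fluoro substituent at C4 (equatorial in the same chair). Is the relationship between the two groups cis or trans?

C1 and C4 have opposite parity, so their axial bonds point in opposite directions.
With opposite-parity carbons, two substituents on the same face are one axial and one equatorial; opposite faces give both axial or both equatorial.
Here the groups are axial/equatorial → same face → cis.

cis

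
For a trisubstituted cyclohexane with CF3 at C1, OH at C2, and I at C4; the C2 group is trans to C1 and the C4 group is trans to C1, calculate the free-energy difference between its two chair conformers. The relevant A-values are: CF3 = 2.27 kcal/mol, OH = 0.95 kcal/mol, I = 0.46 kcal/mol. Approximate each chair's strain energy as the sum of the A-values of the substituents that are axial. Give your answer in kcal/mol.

Chair I (trifluoromethyl axial, hydroxyl axial, iodo axial): E = 3.68 kcal/mol.
Chair II (trifluoromethyl equatorial, hydroxyl equatorial, iodo equatorial): E = 0.00 kcal/mol.
ΔE = 3.68 − 0.00 = 3.68 kcal/mol; chair II is more stable.

3.68 kcal/mol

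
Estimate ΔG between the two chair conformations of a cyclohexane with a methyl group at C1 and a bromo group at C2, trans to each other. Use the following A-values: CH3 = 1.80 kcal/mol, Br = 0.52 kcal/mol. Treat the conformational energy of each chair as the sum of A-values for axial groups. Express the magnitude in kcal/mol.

C1 and C2 have opposite parity, so for the trans isomer the two substituents are e,e in one chair and a,a in the other.
Chair I (methyl axial, bromo axial): E = 2.32 kcal/mol.
Chair II (methyl equatorial, bromo equatorial): E = 0.00 kcal/mol.
ΔE = 2.32 − 0.00 = 2.32 kcal/mol; chair II is more stable.

2.32 kcal/mol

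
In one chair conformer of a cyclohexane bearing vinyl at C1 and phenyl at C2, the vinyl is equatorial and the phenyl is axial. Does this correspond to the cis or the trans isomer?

C1 and C2 have opposite parity, so their axial bonds point in opposite directions.
With opposite-parity carbons, two substituents on the same face are one axial and one equatorial; opposite faces give both axial or both equatorial.
Here the groups are equatorial/axial → same face → cis.

cis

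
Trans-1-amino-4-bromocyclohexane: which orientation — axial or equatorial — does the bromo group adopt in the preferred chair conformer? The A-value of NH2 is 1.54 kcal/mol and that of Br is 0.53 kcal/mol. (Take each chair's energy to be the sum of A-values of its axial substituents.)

C1 and C4 have opposite parity, so for the trans isomer the two substituents are e,e in one chair and a,a in the other.
Chair I (amino axial, bromo axial): E = 2.07 kcal/mol.
Chair II (amino equatorial, bromo equatorial): E = 0.00 kcal/mol.
Chair II is the more stable (lower-energy) conformer, and in that chair the bromo group is equatorial.

equatorial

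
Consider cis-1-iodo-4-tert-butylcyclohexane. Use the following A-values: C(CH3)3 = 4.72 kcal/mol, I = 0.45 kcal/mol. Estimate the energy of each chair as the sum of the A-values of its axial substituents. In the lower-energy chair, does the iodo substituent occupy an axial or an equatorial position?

C1 and C4 have opposite parity, so for the cis isomer the two substituents are one axial and one equatorial in each chair.
Chair I (tert-butyl axial, iodo equatorial): E = 4.72 kcal/mol.
Chair II (tert-butyl equatorial, iodo axial): E = 0.45 kcal/mol.
Chair II is the more stable (lower-energy) conformer, and in that chair the iodo group is axial.

axial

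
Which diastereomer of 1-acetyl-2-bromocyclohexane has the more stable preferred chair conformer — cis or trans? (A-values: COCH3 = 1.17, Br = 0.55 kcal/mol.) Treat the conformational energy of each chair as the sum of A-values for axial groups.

At 1,2 positions (parity opposite): cis → (a,e or e,a); trans → (e,e or a,a).
Best chair for cis: E = 0.55 kcal/mol; best chair for trans: E = 0.00 kcal/mol.
The trans isomer is lower by 0.55 kcal/mol.

trans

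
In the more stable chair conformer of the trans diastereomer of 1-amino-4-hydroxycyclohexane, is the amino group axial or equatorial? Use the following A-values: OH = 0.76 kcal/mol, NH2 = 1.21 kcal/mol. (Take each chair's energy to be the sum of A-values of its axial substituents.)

equatorial

C1 and C4 have opposite parity, so for the trans isomer the two substituents are e,e in one chair and a,a in the other.
Chair I (hydroxyl axial, amino axial): E = 1.97 kcal/mol.
Chair II (hydroxyl equatorial, amino equatorial): E = 0.00 kcal/mol.
Chair II is the more stable (lower-energy) conformer, and in that chair the amino group is equatorial.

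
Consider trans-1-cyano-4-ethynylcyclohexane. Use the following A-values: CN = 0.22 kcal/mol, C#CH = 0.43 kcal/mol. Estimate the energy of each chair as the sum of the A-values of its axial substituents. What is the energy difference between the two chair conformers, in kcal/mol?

0.65 kcal/mol

C1 and C4 have opposite parity, so for the trans isomer the two substituents are e,e in one chair and a,a in the other.
Chair I (cyano axial, ethynyl axial): E = 0.65 kcal/mol.
Chair II (cyano equatorial, ethynyl equatorial): E = 0.00 kcal/mol.
ΔE = 0.65 − 0.00 = 0.65 kcal/mol; chair II is more stable.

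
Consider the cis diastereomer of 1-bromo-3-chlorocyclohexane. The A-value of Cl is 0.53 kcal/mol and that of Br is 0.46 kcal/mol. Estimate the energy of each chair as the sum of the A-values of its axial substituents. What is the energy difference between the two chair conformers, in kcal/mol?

C1 and C3 have the same parity, so for the cis isomer the two substituents are e,e in one chair and a,a in the other.
Chair I (chloro axial, bromo axial): E = 0.99 kcal/mol.
Chair II (chloro equatorial, bromo equatorial): E = 0.00 kcal/mol.
ΔE = 0.99 − 0.00 = 0.99 kcal/mol; chair II is more stable.

0.99 kcal/mol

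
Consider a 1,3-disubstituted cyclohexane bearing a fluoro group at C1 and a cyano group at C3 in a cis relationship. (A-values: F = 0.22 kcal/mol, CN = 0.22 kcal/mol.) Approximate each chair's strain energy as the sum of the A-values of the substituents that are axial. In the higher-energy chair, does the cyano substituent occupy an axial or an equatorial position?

axial

C1 and C3 have the same parity, so for the cis isomer the two substituents are e,e in one chair and a,a in the other.
Chair I (fluoro axial, cyano axial): E = 0.44 kcal/mol.
Chair II (fluoro equatorial, cyano equatorial): E = 0.00 kcal/mol.
Chair I is the less stable (higher-energy) conformer, and in that chair the cyano group is axial.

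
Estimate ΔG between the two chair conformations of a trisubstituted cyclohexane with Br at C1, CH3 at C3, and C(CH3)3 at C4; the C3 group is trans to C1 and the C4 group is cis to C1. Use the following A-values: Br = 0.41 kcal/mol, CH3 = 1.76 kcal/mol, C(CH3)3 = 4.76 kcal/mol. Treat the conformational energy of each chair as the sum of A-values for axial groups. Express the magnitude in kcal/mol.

Chair I (bromo axial, methyl equatorial, tert-butyl equatorial): E = 0.41 kcal/mol.
Chair II (bromo equatorial, methyl axial, tert-butyl axial): E = 6.52 kcal/mol.
ΔE = 6.52 − 0.41 = 6.11 kcal/mol; chair I is more stable.

6.11 kcal/mol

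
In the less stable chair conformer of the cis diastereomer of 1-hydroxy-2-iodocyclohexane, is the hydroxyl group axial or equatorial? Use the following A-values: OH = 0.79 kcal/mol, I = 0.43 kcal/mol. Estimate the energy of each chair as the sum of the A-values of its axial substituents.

C1 and C2 have opposite parity, so for the cis isomer the two substituents are one axial and one equatorial in each chair.
Chair I (hydroxyl axial, iodo equatorial): E = 0.79 kcal/mol.
Chair II (hydroxyl equatorial, iodo axial): E = 0.43 kcal/mol.
Chair I is the less stable (higher-energy) conformer, and in that chair the hydroxyl group is axial.

axial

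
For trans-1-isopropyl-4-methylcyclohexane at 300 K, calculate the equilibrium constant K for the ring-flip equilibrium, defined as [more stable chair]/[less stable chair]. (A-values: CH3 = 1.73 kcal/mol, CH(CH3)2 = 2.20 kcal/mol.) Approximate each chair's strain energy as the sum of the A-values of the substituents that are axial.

C1 and C4 have opposite parity, so for the trans isomer the two substituents are e,e in one chair and a,a in the other.
Chair I (methyl axial, isopropyl axial): E = 3.93 kcal/mol; chair II (methyl equatorial, isopropyl equatorial): E = 0.00 kcal/mol.
ΔG = 3.93 kcal/mol between the two chairs.
K = exp(ΔG/RT) with R = 1.987×10⁻³ kcal mol⁻¹ K⁻¹ and T = 300 K gives K ≈ 730.

K ≈ 730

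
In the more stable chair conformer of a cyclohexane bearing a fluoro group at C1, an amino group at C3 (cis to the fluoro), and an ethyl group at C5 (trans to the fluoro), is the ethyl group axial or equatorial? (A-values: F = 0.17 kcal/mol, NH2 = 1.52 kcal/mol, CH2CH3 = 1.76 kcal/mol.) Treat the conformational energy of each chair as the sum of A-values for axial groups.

Chair I (fluoro axial, amino axial, ethyl equatorial): E = 1.69 kcal/mol.
Chair II (fluoro equatorial, amino equatorial, ethyl axial): E = 1.76 kcal/mol.
Chair I is the more stable (lower-energy) conformer, and in that chair the ethyl group is equatorial.

equatorial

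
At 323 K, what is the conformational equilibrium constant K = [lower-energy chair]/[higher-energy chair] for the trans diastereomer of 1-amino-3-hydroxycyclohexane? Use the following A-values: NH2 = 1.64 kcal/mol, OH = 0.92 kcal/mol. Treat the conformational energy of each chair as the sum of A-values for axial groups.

K ≈ 3.07

C1 and C3 have the same parity, so for the trans isomer the two substituents are one axial and one equatorial in each chair.
Chair I (amino axial, hydroxyl equatorial): E = 1.64 kcal/mol; chair II (amino equatorial, hydroxyl axial): E = 0.92 kcal/mol.
ΔG = 0.72 kcal/mol between the two chairs.
K = exp(ΔG/RT) with R = 1.987×10⁻³ kcal mol⁻¹ K⁻¹ and T = 323 K gives K ≈ 3.07.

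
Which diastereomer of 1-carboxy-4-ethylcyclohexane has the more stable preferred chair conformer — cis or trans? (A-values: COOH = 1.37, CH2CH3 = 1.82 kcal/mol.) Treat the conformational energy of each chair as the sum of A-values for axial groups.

At 1,4 positions (parity opposite): cis → (a,e or e,a); trans → (e,e or a,a).
Best chair for cis: E = 1.37 kcal/mol; best chair for trans: E = 0.00 kcal/mol.
The trans isomer is lower by 1.37 kcal/mol.

trans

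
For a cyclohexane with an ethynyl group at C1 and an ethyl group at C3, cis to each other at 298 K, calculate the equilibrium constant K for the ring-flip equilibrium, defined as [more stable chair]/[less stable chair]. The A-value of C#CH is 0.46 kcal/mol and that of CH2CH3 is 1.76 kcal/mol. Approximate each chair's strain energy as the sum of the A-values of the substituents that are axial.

C1 and C3 have the same parity, so for the cis isomer the two substituents are e,e in one chair and a,a in the other.
Chair I (ethynyl axial, ethyl axial): E = 2.22 kcal/mol; chair II (ethynyl equatorial, ethyl equatorial): E = 0.00 kcal/mol.
ΔG = 2.22 kcal/mol between the two chairs.
K = exp(ΔG/RT) with R = 1.987×10⁻³ kcal mol⁻¹ K⁻¹ and T = 298 K gives K ≈ 42.5.

K ≈ 42.5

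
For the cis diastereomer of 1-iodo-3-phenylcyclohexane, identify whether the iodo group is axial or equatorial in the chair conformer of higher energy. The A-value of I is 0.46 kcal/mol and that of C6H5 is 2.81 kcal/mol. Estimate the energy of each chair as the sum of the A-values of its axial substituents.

C1 and C3 have the same parity, so for the cis isomer the two substituents are e,e in one chair and a,a in the other.
Chair I (iodo axial, phenyl axial): E = 3.27 kcal/mol.
Chair II (iodo equatorial, phenyl equatorial): E = 0.00 kcal/mol.
Chair I is the less stable (higher-energy) conformer, and in that chair the iodo group is axial.

axial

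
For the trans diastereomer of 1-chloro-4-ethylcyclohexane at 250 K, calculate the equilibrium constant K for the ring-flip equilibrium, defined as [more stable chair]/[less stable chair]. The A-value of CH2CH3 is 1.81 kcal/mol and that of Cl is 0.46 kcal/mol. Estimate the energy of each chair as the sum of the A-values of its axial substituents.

K ≈ 96.5

C1 and C4 have opposite parity, so for the trans isomer the two substituents are e,e in one chair and a,a in the other.
Chair I (ethyl axial, chloro axial): E = 2.27 kcal/mol; chair II (ethyl equatorial, chloro equatorial): E = 0.00 kcal/mol.
ΔG = 2.27 kcal/mol between the two chairs.
K = exp(ΔG/RT) with R = 1.987×10⁻³ kcal mol⁻¹ K⁻¹ and T = 250 K gives K ≈ 96.5.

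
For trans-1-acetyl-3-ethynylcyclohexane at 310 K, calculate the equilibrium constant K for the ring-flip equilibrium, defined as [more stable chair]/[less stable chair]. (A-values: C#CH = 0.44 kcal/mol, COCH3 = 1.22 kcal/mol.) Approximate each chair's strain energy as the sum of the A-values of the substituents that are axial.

K ≈ 3.55

C1 and C3 have the same parity, so for the trans isomer the two substituents are one axial and one equatorial in each chair.
Chair I (ethynyl axial, acetyl equatorial): E = 0.44 kcal/mol; chair II (ethynyl equatorial, acetyl axial): E = 1.22 kcal/mol.
ΔG = 0.78 kcal/mol between the two chairs.
K = exp(ΔG/RT) with R = 1.987×10⁻³ kcal mol⁻¹ K⁻¹ and T = 310 K gives K ≈ 3.55.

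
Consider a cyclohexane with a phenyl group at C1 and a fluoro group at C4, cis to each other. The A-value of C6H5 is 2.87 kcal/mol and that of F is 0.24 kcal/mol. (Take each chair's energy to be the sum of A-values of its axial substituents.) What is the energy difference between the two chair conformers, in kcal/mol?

2.63 kcal/mol

C1 and C4 have opposite parity, so for the cis isomer the two substituents are one axial and one equatorial in each chair.
Chair I (phenyl axial, fluoro equatorial): E = 2.87 kcal/mol.
Chair II (phenyl equatorial, fluoro axial): E = 0.24 kcal/mol.
ΔE = 2.87 − 0.24 = 2.63 kcal/mol; chair II is more stable.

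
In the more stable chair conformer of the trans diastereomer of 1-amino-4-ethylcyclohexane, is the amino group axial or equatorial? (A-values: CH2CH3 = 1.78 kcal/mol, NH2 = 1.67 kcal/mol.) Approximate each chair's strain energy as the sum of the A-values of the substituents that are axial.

C1 and C4 have opposite parity, so for the trans isomer the two substituents are e,e in one chair and a,a in the other.
Chair I (ethyl axial, amino axial): E = 3.45 kcal/mol.
Chair II (ethyl equatorial, amino equatorial): E = 0.00 kcal/mol.
Chair II is the more stable (lower-energy) conformer, and in that chair the amino group is equatorial.

equatorial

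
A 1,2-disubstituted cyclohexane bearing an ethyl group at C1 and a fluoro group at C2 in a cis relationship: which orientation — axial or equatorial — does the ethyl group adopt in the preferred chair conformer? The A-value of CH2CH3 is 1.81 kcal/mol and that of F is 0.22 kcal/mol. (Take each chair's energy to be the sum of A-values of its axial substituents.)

C1 and C2 have opposite parity, so for the cis isomer the two substituents are one axial and one equatorial in each chair.
Chair I (ethyl axial, fluoro equatorial): E = 1.81 kcal/mol.
Chair II (ethyl equatorial, fluoro axial): E = 0.22 kcal/mol.
Chair II is the more stable (lower-energy) conformer, and in that chair the ethyl group is equatorial.

equatorial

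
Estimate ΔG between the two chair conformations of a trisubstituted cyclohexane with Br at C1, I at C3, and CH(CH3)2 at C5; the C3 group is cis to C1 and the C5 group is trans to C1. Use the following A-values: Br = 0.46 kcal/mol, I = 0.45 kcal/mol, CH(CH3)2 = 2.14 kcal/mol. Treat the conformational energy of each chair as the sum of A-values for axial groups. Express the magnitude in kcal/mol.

1.23 kcal/mol

Chair I (bromo axial, iodo axial, isopropyl equatorial): E = 0.91 kcal/mol.
Chair II (bromo equatorial, iodo equatorial, isopropyl axial): E = 2.14 kcal/mol.
ΔE = 2.14 − 0.91 = 1.23 kcal/mol; chair I is more stable.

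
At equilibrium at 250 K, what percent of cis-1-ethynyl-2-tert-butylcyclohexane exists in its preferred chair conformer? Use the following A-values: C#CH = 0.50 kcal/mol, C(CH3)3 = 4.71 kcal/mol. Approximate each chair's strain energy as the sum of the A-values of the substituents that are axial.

C1 and C2 have opposite parity, so for the cis isomer the two substituents are one axial and one equatorial in each chair.
Chair I (ethynyl axial, tert-butyl equatorial): E = 0.50 kcal/mol; chair II (ethynyl equatorial, tert-butyl axial): E = 4.71 kcal/mol.
ΔG = 4.21 kcal/mol between the two chairs.
K = exp(ΔG/RT) with R = 1.987×10⁻³ kcal mol⁻¹ K⁻¹ and T = 250 K gives K ≈ 4.79e+03.
Fraction in the lower-energy chair = K/(K+1) = 100.0%.

100.0%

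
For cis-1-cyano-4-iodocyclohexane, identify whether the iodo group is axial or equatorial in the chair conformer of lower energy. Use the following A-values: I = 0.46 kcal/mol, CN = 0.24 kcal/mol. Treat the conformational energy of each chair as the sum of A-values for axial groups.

equatorial

C1 and C4 have opposite parity, so for the cis isomer the two substituents are one axial and one equatorial in each chair.
Chair I (iodo axial, cyano equatorial): E = 0.46 kcal/mol.
Chair II (iodo equatorial, cyano axial): E = 0.24 kcal/mol.
Chair II is the more stable (lower-energy) conformer, and in that chair the iodo group is equatorial.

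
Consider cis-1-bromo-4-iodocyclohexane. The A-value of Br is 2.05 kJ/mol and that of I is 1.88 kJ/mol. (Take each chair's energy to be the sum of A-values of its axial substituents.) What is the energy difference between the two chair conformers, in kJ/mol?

C1 and C4 have opposite parity, so for the cis isomer the two substituents are one axial and one equatorial in each chair.
Chair I (bromo axial, iodo equatorial): E = 2.05 kJ/mol.
Chair II (bromo equatorial, iodo axial): E = 1.88 kJ/mol.
ΔE = 2.05 − 1.88 = 0.17 kJ/mol; chair II is more stable.

0.17 kJ/mol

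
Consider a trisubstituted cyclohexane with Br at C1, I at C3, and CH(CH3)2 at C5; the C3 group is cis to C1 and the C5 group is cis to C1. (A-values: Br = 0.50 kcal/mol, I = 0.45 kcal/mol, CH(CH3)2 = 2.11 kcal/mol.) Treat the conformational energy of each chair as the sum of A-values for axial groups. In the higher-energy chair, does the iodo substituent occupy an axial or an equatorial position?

Chair I (bromo axial, iodo axial, isopropyl axial): E = 3.06 kcal/mol.
Chair II (bromo equatorial, iodo equatorial, isopropyl equatorial): E = 0.00 kcal/mol.
Chair I is the less stable (higher-energy) conformer, and in that chair the iodo group is axial.

axial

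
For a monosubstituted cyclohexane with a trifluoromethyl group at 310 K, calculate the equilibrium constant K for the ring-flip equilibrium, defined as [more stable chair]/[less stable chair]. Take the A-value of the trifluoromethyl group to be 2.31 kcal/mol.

K ≈ 42.5

One chair has the trifluoromethyl group axial (E = 2.31 kcal/mol) and the other has it equatorial (E = 0).
ΔG = 2.31 kcal/mol between the two chairs.
K = exp(ΔG/RT) with R = 1.987×10⁻³ kcal mol⁻¹ K⁻¹ and T = 310 K gives K ≈ 42.5.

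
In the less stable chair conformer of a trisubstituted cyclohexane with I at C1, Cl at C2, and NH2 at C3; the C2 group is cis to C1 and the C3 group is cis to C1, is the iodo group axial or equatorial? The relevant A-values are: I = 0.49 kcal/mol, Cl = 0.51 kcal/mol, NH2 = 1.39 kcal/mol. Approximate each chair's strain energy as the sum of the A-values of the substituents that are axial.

axial

Chair I (iodo axial, chloro equatorial, amino axial): E = 1.88 kcal/mol.
Chair II (iodo equatorial, chloro axial, amino equatorial): E = 0.51 kcal/mol.
Chair I is the less stable (higher-energy) conformer, and in that chair the iodo group is axial.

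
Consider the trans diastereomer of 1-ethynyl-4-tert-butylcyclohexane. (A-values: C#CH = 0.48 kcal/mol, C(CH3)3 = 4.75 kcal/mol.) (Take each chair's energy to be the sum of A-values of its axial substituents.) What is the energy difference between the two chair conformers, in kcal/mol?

C1 and C4 have opposite parity, so for the trans isomer the two substituents are e,e in one chair and a,a in the other.
Chair I (ethynyl axial, tert-butyl axial): E = 5.23 kcal/mol.
Chair II (ethynyl equatorial, tert-butyl equatorial): E = 0.00 kcal/mol.
ΔE = 5.23 − 0.00 = 5.23 kcal/mol; chair II is more stable.

5.23 kcal/mol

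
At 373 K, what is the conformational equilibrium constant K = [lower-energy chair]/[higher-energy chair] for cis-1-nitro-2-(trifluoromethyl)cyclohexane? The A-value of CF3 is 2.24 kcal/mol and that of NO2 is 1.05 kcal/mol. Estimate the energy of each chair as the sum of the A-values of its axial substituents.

C1 and C2 have opposite parity, so for the cis isomer the two substituents are one axial and one equatorial in each chair.
Chair I (trifluoromethyl axial, nitro equatorial): E = 2.24 kcal/mol; chair II (trifluoromethyl equatorial, nitro axial): E = 1.05 kcal/mol.
ΔG = 1.19 kcal/mol between the two chairs.
K = exp(ΔG/RT) with R = 1.987×10⁻³ kcal mol⁻¹ K⁻¹ and T = 373 K gives K ≈ 4.98.

K ≈ 4.98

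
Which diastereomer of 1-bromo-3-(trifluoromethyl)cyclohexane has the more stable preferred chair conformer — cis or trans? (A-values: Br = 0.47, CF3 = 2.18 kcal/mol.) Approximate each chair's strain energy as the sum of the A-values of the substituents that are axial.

At 1,3 positions (parity same): cis → (e,e or a,a); trans → (a,e or e,a).
Best chair for cis: E = 0.00 kcal/mol; best chair for trans: E = 0.47 kcal/mol.
The cis isomer is lower by 0.47 kcal/mol.

cis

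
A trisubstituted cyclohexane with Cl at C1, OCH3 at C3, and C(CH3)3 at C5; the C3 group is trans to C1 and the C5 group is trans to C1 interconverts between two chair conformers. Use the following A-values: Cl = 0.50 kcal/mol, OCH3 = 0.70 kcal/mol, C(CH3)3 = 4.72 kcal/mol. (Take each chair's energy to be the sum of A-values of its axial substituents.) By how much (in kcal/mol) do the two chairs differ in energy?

4.92 kcal/mol

Chair I (chloro axial, methoxy equatorial, tert-butyl equatorial): E = 0.50 kcal/mol.
Chair II (chloro equatorial, methoxy axial, tert-butyl axial): E = 5.42 kcal/mol.
ΔE = 5.42 − 0.50 = 4.92 kcal/mol; chair I is more stable.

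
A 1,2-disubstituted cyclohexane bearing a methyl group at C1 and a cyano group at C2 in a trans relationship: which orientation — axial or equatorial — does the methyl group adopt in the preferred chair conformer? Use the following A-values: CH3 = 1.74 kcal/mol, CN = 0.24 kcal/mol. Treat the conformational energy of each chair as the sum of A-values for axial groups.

C1 and C2 have opposite parity, so for the trans isomer the two substituents are e,e in one chair and a,a in the other.
Chair I (methyl axial, cyano axial): E = 1.98 kcal/mol.
Chair II (methyl equatorial, cyano equatorial): E = 0.00 kcal/mol.
Chair II is the more stable (lower-energy) conformer, and in that chair the methyl group is equatorial.

equatorial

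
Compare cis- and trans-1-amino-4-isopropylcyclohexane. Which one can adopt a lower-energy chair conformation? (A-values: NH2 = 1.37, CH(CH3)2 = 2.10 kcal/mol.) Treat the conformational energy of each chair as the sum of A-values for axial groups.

trans

At 1,4 positions (parity opposite): cis → (a,e or e,a); trans → (e,e or a,a).
Best chair for cis: E = 1.37 kcal/mol; best chair for trans: E = 0.00 kcal/mol.
The trans isomer is lower by 1.37 kcal/mol.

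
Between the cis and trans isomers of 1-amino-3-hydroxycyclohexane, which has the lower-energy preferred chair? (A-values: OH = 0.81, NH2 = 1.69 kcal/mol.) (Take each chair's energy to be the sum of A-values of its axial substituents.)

cis

At 1,3 positions (parity same): cis → (e,e or a,a); trans → (a,e or e,a).
Best chair for cis: E = 0.00 kcal/mol; best chair for trans: E = 0.81 kcal/mol.
The cis isomer is lower by 0.81 kcal/mol.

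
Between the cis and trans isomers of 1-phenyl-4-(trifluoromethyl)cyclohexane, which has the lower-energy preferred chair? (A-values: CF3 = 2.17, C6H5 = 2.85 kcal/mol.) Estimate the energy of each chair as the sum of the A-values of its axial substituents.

trans

At 1,4 positions (parity opposite): cis → (a,e or e,a); trans → (e,e or a,a).
Best chair for cis: E = 2.17 kcal/mol; best chair for trans: E = 0.00 kcal/mol.
The trans isomer is lower by 2.17 kcal/mol.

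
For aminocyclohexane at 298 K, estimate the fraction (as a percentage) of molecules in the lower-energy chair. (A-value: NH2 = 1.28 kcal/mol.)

One chair has the amino group axial (E = 1.28 kcal/mol) and the other has it equatorial (E = 0).
ΔG = 1.28 kcal/mol between the two chairs.
K = exp(ΔG/RT) with R = 1.987×10⁻³ kcal mol⁻¹ K⁻¹ and T = 298 K gives K ≈ 8.69.
Fraction in the lower-energy chair = K/(K+1) = 89.7%.

89.7%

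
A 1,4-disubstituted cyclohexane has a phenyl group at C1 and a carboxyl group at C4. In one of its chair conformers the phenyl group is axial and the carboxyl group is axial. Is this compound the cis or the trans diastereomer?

trans

C1 and C4 have opposite parity, so their axial bonds point in opposite directions.
With opposite-parity carbons, two substituents on the same face are one axial and one equatorial; opposite faces give both axial or both equatorial.
Here the groups are axial/axial → opposite face → trans.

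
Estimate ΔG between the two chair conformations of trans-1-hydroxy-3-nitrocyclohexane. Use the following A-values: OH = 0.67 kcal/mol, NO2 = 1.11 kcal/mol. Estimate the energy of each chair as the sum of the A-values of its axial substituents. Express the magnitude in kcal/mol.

0.44 kcal/mol

C1 and C3 have the same parity, so for the trans isomer the two substituents are one axial and one equatorial in each chair.
Chair I (hydroxyl axial, nitro equatorial): E = 0.67 kcal/mol.
Chair II (hydroxyl equatorial, nitro axial): E = 1.11 kcal/mol.
ΔE = 1.11 − 0.67 = 0.44 kcal/mol; chair I is more stable.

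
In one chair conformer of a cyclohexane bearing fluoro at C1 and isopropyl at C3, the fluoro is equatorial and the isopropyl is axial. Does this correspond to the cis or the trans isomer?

trans

C1 and C3 have the same parity, so their axial bonds point in the same direction.
With same-parity carbons, two substituents on the same face are both axial or both equatorial; opposite faces give one of each.
Here the groups are equatorial/axial → opposite face → trans.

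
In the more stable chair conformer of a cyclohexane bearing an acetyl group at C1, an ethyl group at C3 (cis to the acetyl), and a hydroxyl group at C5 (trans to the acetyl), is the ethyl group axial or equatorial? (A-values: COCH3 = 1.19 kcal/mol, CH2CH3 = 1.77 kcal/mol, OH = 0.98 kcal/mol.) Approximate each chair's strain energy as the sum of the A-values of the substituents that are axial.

equatorial

Chair I (acetyl axial, ethyl axial, hydroxyl equatorial): E = 2.96 kcal/mol.
Chair II (acetyl equatorial, ethyl equatorial, hydroxyl axial): E = 0.98 kcal/mol.
Chair II is the more stable (lower-energy) conformer, and in that chair the ethyl group is equatorial.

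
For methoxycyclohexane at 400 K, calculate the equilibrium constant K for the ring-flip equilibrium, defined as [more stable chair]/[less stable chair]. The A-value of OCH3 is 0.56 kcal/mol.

K ≈ 2.02

One chair has the methoxy group axial (E = 0.56 kcal/mol) and the other has it equatorial (E = 0).
ΔG = 0.56 kcal/mol between the two chairs.
K = exp(ΔG/RT) with R = 1.987×10⁻³ kcal mol⁻¹ K⁻¹ and T = 400 K gives K ≈ 2.02.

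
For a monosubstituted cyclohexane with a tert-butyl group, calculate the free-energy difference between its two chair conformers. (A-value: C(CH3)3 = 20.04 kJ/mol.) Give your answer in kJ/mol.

20.04 kJ/mol

A monosubstituted cyclohexane has one chair with the tert-butyl group axial (E = A = 20.04 kJ/mol) and one with it equatorial (E = 0).
ΔE = 20.04 − 0 = 20.04 kJ/mol.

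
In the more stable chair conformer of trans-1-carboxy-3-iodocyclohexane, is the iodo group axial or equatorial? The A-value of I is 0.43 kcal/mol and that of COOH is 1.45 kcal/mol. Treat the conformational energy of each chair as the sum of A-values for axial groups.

C1 and C3 have the same parity, so for the trans isomer the two substituents are one axial and one equatorial in each chair.
Chair I (iodo axial, carboxyl equatorial): E = 0.43 kcal/mol.
Chair II (iodo equatorial, carboxyl axial): E = 1.45 kcal/mol.
Chair I is the more stable (lower-energy) conformer, and in that chair the iodo group is axial.

axial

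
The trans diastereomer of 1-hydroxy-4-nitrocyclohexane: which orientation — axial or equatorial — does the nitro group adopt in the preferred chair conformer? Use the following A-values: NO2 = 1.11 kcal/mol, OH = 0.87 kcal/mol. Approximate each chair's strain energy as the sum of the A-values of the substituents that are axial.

equatorial

C1 and C4 have opposite parity, so for the trans isomer the two substituents are e,e in one chair and a,a in the other.
Chair I (nitro axial, hydroxyl axial): E = 1.98 kcal/mol.
Chair II (nitro equatorial, hydroxyl equatorial): E = 0.00 kcal/mol.
Chair II is the more stable (lower-energy) conformer, and in that chair the nitro group is equatorial.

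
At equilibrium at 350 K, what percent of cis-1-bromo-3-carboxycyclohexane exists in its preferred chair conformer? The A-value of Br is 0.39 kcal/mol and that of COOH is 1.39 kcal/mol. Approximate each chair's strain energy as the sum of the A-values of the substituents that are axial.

92.8%

C1 and C3 have the same parity, so for the cis isomer the two substituents are e,e in one chair and a,a in the other.
Chair I (bromo axial, carboxyl axial): E = 1.78 kcal/mol; chair II (bromo equatorial, carboxyl equatorial): E = 0.00 kcal/mol.
ΔG = 1.78 kcal/mol between the two chairs.
K = exp(ΔG/RT) with R = 1.987×10⁻³ kcal mol⁻¹ K⁻¹ and T = 350 K gives K ≈ 12.9.
Fraction in the lower-energy chair = K/(K+1) = 92.8%.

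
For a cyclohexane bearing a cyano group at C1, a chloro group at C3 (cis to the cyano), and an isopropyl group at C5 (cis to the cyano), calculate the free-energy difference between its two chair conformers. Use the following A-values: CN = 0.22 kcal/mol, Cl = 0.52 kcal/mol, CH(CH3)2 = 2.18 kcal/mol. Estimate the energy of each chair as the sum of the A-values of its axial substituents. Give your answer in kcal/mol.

Chair I (cyano axial, chloro axial, isopropyl axial): E = 2.92 kcal/mol.
Chair II (cyano equatorial, chloro equatorial, isopropyl equatorial): E = 0.00 kcal/mol.
ΔE = 2.92 − 0.00 = 2.92 kcal/mol; chair II is more stable.

2.92 kcal/mol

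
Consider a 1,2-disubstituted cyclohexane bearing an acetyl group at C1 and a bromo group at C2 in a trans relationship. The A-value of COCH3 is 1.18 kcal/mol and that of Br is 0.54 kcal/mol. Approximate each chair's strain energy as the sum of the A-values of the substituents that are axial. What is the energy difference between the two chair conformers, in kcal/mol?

1.72 kcal/mol

C1 and C2 have opposite parity, so for the trans isomer the two substituents are e,e in one chair and a,a in the other.
Chair I (acetyl axial, bromo axial): E = 1.72 kcal/mol.
Chair II (acetyl equatorial, bromo equatorial): E = 0.00 kcal/mol.
ΔE = 1.72 − 0.00 = 1.72 kcal/mol; chair II is more stable.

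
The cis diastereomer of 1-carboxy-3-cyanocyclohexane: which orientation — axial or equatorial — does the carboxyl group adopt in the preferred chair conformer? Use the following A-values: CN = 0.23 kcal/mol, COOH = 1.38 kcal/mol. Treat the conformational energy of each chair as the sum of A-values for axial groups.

C1 and C3 have the same parity, so for the cis isomer the two substituents are e,e in one chair and a,a in the other.
Chair I (cyano axial, carboxyl axial): E = 1.61 kcal/mol.
Chair II (cyano equatorial, carboxyl equatorial): E = 0.00 kcal/mol.
Chair II is the more stable (lower-energy) conformer, and in that chair the carboxyl group is equatorial.

equatorial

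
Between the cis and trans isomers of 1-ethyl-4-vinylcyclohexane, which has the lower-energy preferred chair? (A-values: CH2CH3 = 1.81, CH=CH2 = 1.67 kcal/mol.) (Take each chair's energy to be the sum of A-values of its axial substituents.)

At 1,4 positions (parity opposite): cis → (a,e or e,a); trans → (e,e or a,a).
Best chair for cis: E = 1.67 kcal/mol; best chair for trans: E = 0.00 kcal/mol.
The trans isomer is lower by 1.67 kcal/mol.

trans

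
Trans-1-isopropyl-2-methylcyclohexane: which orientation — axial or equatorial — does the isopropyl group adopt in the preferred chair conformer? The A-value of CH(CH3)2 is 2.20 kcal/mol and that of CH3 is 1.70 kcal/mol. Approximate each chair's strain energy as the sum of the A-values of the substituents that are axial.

C1 and C2 have opposite parity, so for the trans isomer the two substituents are e,e in one chair and a,a in the other.
Chair I (isopropyl axial, methyl axial): E = 3.90 kcal/mol.
Chair II (isopropyl equatorial, methyl equatorial): E = 0.00 kcal/mol.
Chair II is the more stable (lower-energy) conformer, and in that chair the isopropyl group is equatorial.

equatorial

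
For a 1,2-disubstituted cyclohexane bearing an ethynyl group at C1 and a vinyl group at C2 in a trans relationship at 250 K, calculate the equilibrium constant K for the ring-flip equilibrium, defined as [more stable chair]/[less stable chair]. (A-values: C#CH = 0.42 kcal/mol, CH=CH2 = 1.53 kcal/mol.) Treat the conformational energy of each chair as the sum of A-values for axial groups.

K ≈ 50.7

C1 and C2 have opposite parity, so for the trans isomer the two substituents are e,e in one chair and a,a in the other.
Chair I (ethynyl axial, vinyl axial): E = 1.95 kcal/mol; chair II (ethynyl equatorial, vinyl equatorial): E = 0.00 kcal/mol.
ΔG = 1.95 kcal/mol between the two chairs.
K = exp(ΔG/RT) with R = 1.987×10⁻³ kcal mol⁻¹ K⁻¹ and T = 250 K gives K ≈ 50.7.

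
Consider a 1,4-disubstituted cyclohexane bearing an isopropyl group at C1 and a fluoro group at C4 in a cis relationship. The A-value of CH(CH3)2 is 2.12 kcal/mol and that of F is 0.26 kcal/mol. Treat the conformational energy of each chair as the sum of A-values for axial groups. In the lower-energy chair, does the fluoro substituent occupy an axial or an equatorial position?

axial

C1 and C4 have opposite parity, so for the cis isomer the two substituents are one axial and one equatorial in each chair.
Chair I (isopropyl axial, fluoro equatorial): E = 2.12 kcal/mol.
Chair II (isopropyl equatorial, fluoro axial): E = 0.26 kcal/mol.
Chair II is the more stable (lower-energy) conformer, and in that chair the fluoro group is axial.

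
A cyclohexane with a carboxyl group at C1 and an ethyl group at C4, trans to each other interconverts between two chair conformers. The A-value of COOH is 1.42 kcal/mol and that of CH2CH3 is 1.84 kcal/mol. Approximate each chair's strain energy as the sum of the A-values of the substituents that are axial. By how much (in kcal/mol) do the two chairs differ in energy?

C1 and C4 have opposite parity, so for the trans isomer the two substituents are e,e in one chair and a,a in the other.
Chair I (carboxyl axial, ethyl axial): E = 3.26 kcal/mol.
Chair II (carboxyl equatorial, ethyl equatorial): E = 0.00 kcal/mol.
ΔE = 3.26 − 0.00 = 3.26 kcal/mol; chair II is more stable.

3.26 kcal/mol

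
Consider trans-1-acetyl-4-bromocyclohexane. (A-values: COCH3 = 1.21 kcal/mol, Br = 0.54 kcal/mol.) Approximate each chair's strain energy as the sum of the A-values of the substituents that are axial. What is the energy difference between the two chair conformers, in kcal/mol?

C1 and C4 have opposite parity, so for the trans isomer the two substituents are e,e in one chair and a,a in the other.
Chair I (acetyl axial, bromo axial): E = 1.75 kcal/mol.
Chair II (acetyl equatorial, bromo equatorial): E = 0.00 kcal/mol.
ΔE = 1.75 − 0.00 = 1.75 kcal/mol; chair II is more stable.

1.75 kcal/mol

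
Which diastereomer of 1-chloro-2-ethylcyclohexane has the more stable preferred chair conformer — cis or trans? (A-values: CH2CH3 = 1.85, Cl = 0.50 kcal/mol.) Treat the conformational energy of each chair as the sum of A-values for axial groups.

trans

At 1,2 positions (parity opposite): cis → (a,e or e,a); trans → (e,e or a,a).
Best chair for cis: E = 0.50 kcal/mol; best chair for trans: E = 0.00 kcal/mol.
The trans isomer is lower by 0.50 kcal/mol.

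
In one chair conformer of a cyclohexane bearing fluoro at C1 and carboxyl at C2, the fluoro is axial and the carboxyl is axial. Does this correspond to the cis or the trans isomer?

trans

C1 and C2 have opposite parity, so their axial bonds point in opposite directions.
With opposite-parity carbons, two substituents on the same face are one axial and one equatorial; opposite faces give both axial or both equatorial.
Here the groups are axial/axial → opposite face → trans.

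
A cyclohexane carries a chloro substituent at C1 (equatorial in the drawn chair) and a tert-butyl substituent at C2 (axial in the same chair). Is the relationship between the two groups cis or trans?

C1 and C2 have opposite parity, so their axial bonds point in opposite directions.
With opposite-parity carbons, two substituents on the same face are one axial and one equatorial; opposite faces give both axial or both equatorial.
Here the groups are equatorial/axial → same face → cis.

cis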